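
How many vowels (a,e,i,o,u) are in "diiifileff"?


Input: diiifileff
Checking each character:
  'd' at position 0: consonant
  'i' at position 1: vowel (running total: 1)
  'i' at position 2: vowel (running total: 2)
  'i' at position 3: vowel (running total: 3)
  'f' at position 4: consonant
  'i' at position 5: vowel (running total: 4)
  'l' at position 6: consonant
  'e' at position 7: vowel (running total: 5)
  'f' at position 8: consonant
  'f' at position 9: consonant
Total vowels: 5

5


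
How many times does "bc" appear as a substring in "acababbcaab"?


Searching for "bc" in "acababbcaab"
Scanning each position:
  Position 0: "ac" => no
  Position 1: "ca" => no
  Position 2: "ab" => no
  Position 3: "ba" => no
  Position 4: "ab" => no
  Position 5: "bb" => no
  Position 6: "bc" => MATCH
  Position 7: "ca" => no
  Position 8: "aa" => no
  Position 9: "ab" => no
Total occurrences: 1

1


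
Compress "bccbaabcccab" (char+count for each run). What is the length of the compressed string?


Input: bccbaabcccab
Runs:
  'b' x 1 => "b1"
  'c' x 2 => "c2"
  'b' x 1 => "b1"
  'a' x 2 => "a2"
  'b' x 1 => "b1"
  'c' x 3 => "c3"
  'a' x 1 => "a1"
  'b' x 1 => "b1"
Compressed: "b1c2b1a2b1c3a1b1"
Compressed length: 16

16


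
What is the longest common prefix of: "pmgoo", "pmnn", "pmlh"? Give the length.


Words: pmgoo, pmnn, pmlh
  Position 0: all 'p' => match
  Position 1: all 'm' => match
  Position 2: ('g', 'n', 'l') => mismatch, stop
LCP = "pm" (length 2)

2


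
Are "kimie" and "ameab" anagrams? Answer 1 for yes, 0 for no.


Strings: "kimie", "ameab"
Sorted first:  eiikm
Sorted second: aabem
Differ at position 0: 'e' vs 'a' => not anagrams

0


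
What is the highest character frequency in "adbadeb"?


Input: adbadeb
Character counts:
  'a': 2
  'b': 2
  'd': 2
  'e': 1
Maximum frequency: 2

2


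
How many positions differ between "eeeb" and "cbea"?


Comparing "eeeb" and "cbea" position by position:
  Position 0: 'e' vs 'c' => DIFFER
  Position 1: 'e' vs 'b' => DIFFER
  Position 2: 'e' vs 'e' => same
  Position 3: 'b' vs 'a' => DIFFER
Positions that differ: 3

3


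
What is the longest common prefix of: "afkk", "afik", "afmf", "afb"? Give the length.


Words: afkk, afik, afmf, afb
  Position 0: all 'a' => match
  Position 1: all 'f' => match
  Position 2: ('k', 'i', 'm', 'b') => mismatch, stop
LCP = "af" (length 2)

2


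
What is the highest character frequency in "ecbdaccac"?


Input: ecbdaccac
Character counts:
  'a': 2
  'b': 1
  'c': 4
  'd': 1
  'e': 1
Maximum frequency: 4

4


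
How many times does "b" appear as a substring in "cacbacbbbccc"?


Searching for "b" in "cacbacbbbccc"
Scanning each position:
  Position 0: "c" => no
  Position 1: "a" => no
  Position 2: "c" => no
  Position 3: "b" => MATCH
  Position 4: "a" => no
  Position 5: "c" => no
  Position 6: "b" => MATCH
  Position 7: "b" => MATCH
  Position 8: "b" => MATCH
  Position 9: "c" => no
  Position 10: "c" => no
  Position 11: "c" => no
Total occurrences: 4

4


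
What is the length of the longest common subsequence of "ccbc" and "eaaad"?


LCS of "ccbc" and "eaaad"
DP table:
           e    a    a    a    d
      0    0    0    0    0    0
  c   0    0    0    0    0    0
  c   0    0    0    0    0    0
  b   0    0    0    0    0    0
  c   0    0    0    0    0    0
LCS length = dp[4][5] = 0

0


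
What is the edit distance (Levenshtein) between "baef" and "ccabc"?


Computing edit distance: "baef" -> "ccabc"
DP table:
           c    c    a    b    c
      0    1    2    3    4    5
  b   1    1    2    3    3    4
  a   2    2    2    2    3    4
  e   3    3    3    3    3    4
  f   4    4    4    4    4    4
Edit distance = dp[4][5] = 4

4


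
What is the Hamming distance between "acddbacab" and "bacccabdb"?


Comparing "acddbacab" and "bacccabdb" position by position:
  Position 0: 'a' vs 'b' => differ
  Position 1: 'c' vs 'a' => differ
  Position 2: 'd' vs 'c' => differ
  Position 3: 'd' vs 'c' => differ
  Position 4: 'b' vs 'c' => differ
  Position 5: 'a' vs 'a' => same
  Position 6: 'c' vs 'b' => differ
  Position 7: 'a' vs 'd' => differ
  Position 8: 'b' vs 'b' => same
Total differences (Hamming distance): 7

7


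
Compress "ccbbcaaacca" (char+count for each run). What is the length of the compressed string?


Input: ccbbcaaacca
Runs:
  'c' x 2 => "c2"
  'b' x 2 => "b2"
  'c' x 1 => "c1"
  'a' x 3 => "a3"
  'c' x 2 => "c2"
  'a' x 1 => "a1"
Compressed: "c2b2c1a3c2a1"
Compressed length: 12

12


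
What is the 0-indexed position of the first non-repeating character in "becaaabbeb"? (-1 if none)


Input: becaaabbeb
Character frequencies:
  'a': 3
  'b': 4
  'c': 1
  'e': 2
Scanning left to right for freq == 1:
  Position 0 ('b'): freq=4, skip
  Position 1 ('e'): freq=2, skip
  Position 2 ('c'): unique! => answer = 2

2


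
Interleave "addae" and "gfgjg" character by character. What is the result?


Interleaving "addae" and "gfgjg":
  Position 0: 'a' from first, 'g' from second => "ag"
  Position 1: 'd' from first, 'f' from second => "df"
  Position 2: 'd' from first, 'g' from second => "dg"
  Position 3: 'a' from first, 'j' from second => "aj"
  Position 4: 'e' from first, 'g' from second => "eg"
Result: agdfdgajeg

agdfdgajeg


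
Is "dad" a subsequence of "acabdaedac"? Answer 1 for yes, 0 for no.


Check if "dad" is a subsequence of "acabdaedac"
Greedy scan:
  Position 0 ('a'): no match needed
  Position 1 ('c'): no match needed
  Position 2 ('a'): no match needed
  Position 3 ('b'): no match needed
  Position 4 ('d'): matches sub[0] = 'd'
  Position 5 ('a'): matches sub[1] = 'a'
  Position 6 ('e'): no match needed
  Position 7 ('d'): matches sub[2] = 'd'
  Position 8 ('a'): no match needed
  Position 9 ('c'): no match needed
All 3 characters matched => is a subsequence

1


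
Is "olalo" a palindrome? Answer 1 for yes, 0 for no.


Input: olalo
Reversed: olalo
  Compare pos 0 ('o') with pos 4 ('o'): match
  Compare pos 1 ('l') with pos 3 ('l'): match
Result: palindrome

1


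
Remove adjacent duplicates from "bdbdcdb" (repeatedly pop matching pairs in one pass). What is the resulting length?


Input: bdbdcdb
Stack-based adjacent duplicate removal:
  Read 'b': push. Stack: b
  Read 'd': push. Stack: bd
  Read 'b': push. Stack: bdb
  Read 'd': push. Stack: bdbd
  Read 'c': push. Stack: bdbdc
  Read 'd': push. Stack: bdbdcd
  Read 'b': push. Stack: bdbdcdb
Final stack: "bdbdcdb" (length 7)

7


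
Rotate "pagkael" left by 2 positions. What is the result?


Input: "pagkael", rotate left by 2
First 2 characters: "pa"
Remaining characters: "gkael"
Concatenate remaining + first: "gkael" + "pa" = "gkaelpa"

gkaelpa


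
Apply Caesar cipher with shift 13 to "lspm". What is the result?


Caesar cipher: shift "lspm" by 13
  'l' (pos 11) + 13 = pos 24 = 'y'
  's' (pos 18) + 13 = pos 5 = 'f'
  'p' (pos 15) + 13 = pos 2 = 'c'
  'm' (pos 12) + 13 = pos 25 = 'z'
Result: yfcz

yfcz


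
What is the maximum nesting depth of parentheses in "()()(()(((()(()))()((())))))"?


Input: "()()(()(((()(()))()((())))))"
Tracking depth:
  Position 0 '(': depth becomes 1
  Position 1 ')': depth becomes 0
  Position 2 '(': depth becomes 1
  Position 3 ')': depth becomes 0
  Position 4 '(': depth becomes 1
  Position 5 '(': depth becomes 2
  Position 6 ')': depth becomes 1
  Position 7 '(': depth becomes 2
  Position 8 '(': depth becomes 3
  Position 9 '(': depth becomes 4
  Position 10 '(': depth becomes 5
  Position 11 ')': depth becomes 4
  Position 12 '(': depth becomes 5
  Position 13 '(': depth becomes 6
  Position 14 ')': depth becomes 5
  Position 15 ')': depth becomes 4
  Position 16 ')': depth becomes 3
  Position 17 '(': depth becomes 4
  Position 18 ')': depth becomes 3
  Position 19 '(': depth becomes 4
  Position 20 '(': depth becomes 5
  Position 21 '(': depth becomes 6
  Position 22 ')': depth becomes 5
  Position 23 ')': depth becomes 4
  Position 24 ')': depth becomes 3
  Position 25 ')': depth becomes 2
  Position 26 ')': depth becomes 1
  Position 27 ')': depth becomes 0
Maximum depth reached: 6

6


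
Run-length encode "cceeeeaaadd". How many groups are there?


Input: cceeeeaaadd
Scanning for consecutive runs:
  Group 1: 'c' x 2 (positions 0-1)
  Group 2: 'e' x 4 (positions 2-5)
  Group 3: 'a' x 3 (positions 6-8)
  Group 4: 'd' x 2 (positions 9-10)
Total groups: 4

4


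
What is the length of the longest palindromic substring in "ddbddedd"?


Input: "ddbddedd"
Checking substrings for palindromes:
  [0:5] "ddbdd" (len 5) => palindrome
  [3:8] "ddedd" (len 5) => palindrome
  [1:4] "dbd" (len 3) => palindrome
  [4:7] "ded" (len 3) => palindrome
  [0:2] "dd" (len 2) => palindrome
  [3:5] "dd" (len 2) => palindrome
Longest palindromic substring: "ddbdd" with length 5

5


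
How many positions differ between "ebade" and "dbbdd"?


Comparing "ebade" and "dbbdd" position by position:
  Position 0: 'e' vs 'd' => DIFFER
  Position 1: 'b' vs 'b' => same
  Position 2: 'a' vs 'b' => DIFFER
  Position 3: 'd' vs 'd' => same
  Position 4: 'e' vs 'd' => DIFFER
Positions that differ: 3

3


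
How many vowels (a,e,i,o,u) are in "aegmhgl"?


Input: aegmhgl
Checking each character:
  'a' at position 0: vowel (running total: 1)
  'e' at position 1: vowel (running total: 2)
  'g' at position 2: consonant
  'm' at position 3: consonant
  'h' at position 4: consonant
  'g' at position 5: consonant
  'l' at position 6: consonant
Total vowels: 2

2


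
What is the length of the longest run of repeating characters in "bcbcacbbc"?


Input: "bcbcacbbc"
Scanning for longest run:
  Position 1 ('c'): new char, reset run to 1
  Position 2 ('b'): new char, reset run to 1
  Position 3 ('c'): new char, reset run to 1
  Position 4 ('a'): new char, reset run to 1
  Position 5 ('c'): new char, reset run to 1
  Position 6 ('b'): new char, reset run to 1
  Position 7 ('b'): continues run of 'b', length=2
  Position 8 ('c'): new char, reset run to 1
Longest run: 'b' with length 2

2


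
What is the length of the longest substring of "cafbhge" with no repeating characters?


Input: "cafbhge"
Sliding window (track last position of each char):
  Position 0 ('c'): window [0,0] length 1 -- new best
  Position 1 ('a'): window [0,1] length 2 -- new best
  Position 2 ('f'): window [0,2] length 3 -- new best
  Position 3 ('b'): window [0,3] length 4 -- new best
  Position 4 ('h'): window [0,4] length 5 -- new best
  Position 5 ('g'): window [0,5] length 6 -- new best
  Position 6 ('e'): window [0,6] length 7 -- new best
Longest substring with no repeats: "cafbhge" with length 7

7


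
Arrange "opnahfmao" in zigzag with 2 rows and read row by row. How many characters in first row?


Zigzag "opnahfmao" into 2 rows:
Placing characters:
  'o' => row 0
  'p' => row 1
  'n' => row 0
  'a' => row 1
  'h' => row 0
  'f' => row 1
  'm' => row 0
  'a' => row 1
  'o' => row 0
Rows:
  Row 0: "onhmo"
  Row 1: "pafa"
First row length: 5

5


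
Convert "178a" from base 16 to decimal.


Input: "178a" in base 16
Positional expansion:
  Digit '1' (value 1) x 16^3 = 4096
  Digit '7' (value 7) x 16^2 = 1792
  Digit '8' (value 8) x 16^1 = 128
  Digit 'a' (value 10) x 16^0 = 10
Sum = 6026

6026


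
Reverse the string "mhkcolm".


Input: mhkcolm
Reading characters right to left:
  Position 6: 'm'
  Position 5: 'l'
  Position 4: 'o'
  Position 3: 'c'
  Position 2: 'k'
  Position 1: 'h'
  Position 0: 'm'
Reversed: mlockhm

mlockhm


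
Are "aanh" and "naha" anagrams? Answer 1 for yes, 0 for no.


Strings: "aanh", "naha"
Sorted first:  aahn
Sorted second: aahn
Sorted forms match => anagrams

1


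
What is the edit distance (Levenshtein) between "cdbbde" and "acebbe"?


Computing edit distance: "cdbbde" -> "acebbe"
DP table:
           a    c    e    b    b    e
      0    1    2    3    4    5    6
  c   1    1    1    2    3    4    5
  d   2    2    2    2    3    4    5
  b   3    3    3    3    2    3    4
  b   4    4    4    4    3    2    3
  d   5    5    5    5    4    3    3
  e   6    6    6    5    5    4    3
Edit distance = dp[6][6] = 3

3


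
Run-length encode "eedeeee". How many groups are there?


Input: eedeeee
Scanning for consecutive runs:
  Group 1: 'e' x 2 (positions 0-1)
  Group 2: 'd' x 1 (positions 2-2)
  Group 3: 'e' x 4 (positions 3-6)
Total groups: 3

3


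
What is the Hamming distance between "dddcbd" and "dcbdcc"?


Comparing "dddcbd" and "dcbdcc" position by position:
  Position 0: 'd' vs 'd' => same
  Position 1: 'd' vs 'c' => differ
  Position 2: 'd' vs 'b' => differ
  Position 3: 'c' vs 'd' => differ
  Position 4: 'b' vs 'c' => differ
  Position 5: 'd' vs 'c' => differ
Total differences (Hamming distance): 5

5


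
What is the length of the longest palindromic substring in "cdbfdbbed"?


Input: "cdbfdbbed"
Checking substrings for palindromes:
  [5:7] "bb" (len 2) => palindrome
Longest palindromic substring: "bb" with length 2

2


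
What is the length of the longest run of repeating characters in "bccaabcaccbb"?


Input: "bccaabcaccbb"
Scanning for longest run:
  Position 1 ('c'): new char, reset run to 1
  Position 2 ('c'): continues run of 'c', length=2
  Position 3 ('a'): new char, reset run to 1
  Position 4 ('a'): continues run of 'a', length=2
  Position 5 ('b'): new char, reset run to 1
  Position 6 ('c'): new char, reset run to 1
  Position 7 ('a'): new char, reset run to 1
  Position 8 ('c'): new char, reset run to 1
  Position 9 ('c'): continues run of 'c', length=2
  Position 10 ('b'): new char, reset run to 1
  Position 11 ('b'): continues run of 'b', length=2
Longest run: 'c' with length 2

2


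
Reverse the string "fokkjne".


Input: fokkjne
Reading characters right to left:
  Position 6: 'e'
  Position 5: 'n'
  Position 4: 'j'
  Position 3: 'k'
  Position 2: 'k'
  Position 1: 'o'
  Position 0: 'f'
Reversed: enjkkof

enjkkof


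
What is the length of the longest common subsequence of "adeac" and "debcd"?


LCS of "adeac" and "debcd"
DP table:
           d    e    b    c    d
      0    0    0    0    0    0
  a   0    0    0    0    0    0
  d   0    1    1    1    1    1
  e   0    1    2    2    2    2
  a   0    1    2    2    2    2
  c   0    1    2    2    3    3
LCS length = dp[5][5] = 3

3


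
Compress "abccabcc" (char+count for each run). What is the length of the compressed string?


Input: abccabcc
Runs:
  'a' x 1 => "a1"
  'b' x 1 => "b1"
  'c' x 2 => "c2"
  'a' x 1 => "a1"
  'b' x 1 => "b1"
  'c' x 2 => "c2"
Compressed: "a1b1c2a1b1c2"
Compressed length: 12

12


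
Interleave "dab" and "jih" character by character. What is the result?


Interleaving "dab" and "jih":
  Position 0: 'd' from first, 'j' from second => "dj"
  Position 1: 'a' from first, 'i' from second => "ai"
  Position 2: 'b' from first, 'h' from second => "bh"
Result: djaibh

djaibh


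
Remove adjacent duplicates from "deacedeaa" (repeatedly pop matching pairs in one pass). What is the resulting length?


Input: deacedeaa
Stack-based adjacent duplicate removal:
  Read 'd': push. Stack: d
  Read 'e': push. Stack: de
  Read 'a': push. Stack: dea
  Read 'c': push. Stack: deac
  Read 'e': push. Stack: deace
  Read 'd': push. Stack: deaced
  Read 'e': push. Stack: deacede
  Read 'a': push. Stack: deacedea
  Read 'a': matches stack top 'a' => pop. Stack: deacede
Final stack: "deacede" (length 7)

7


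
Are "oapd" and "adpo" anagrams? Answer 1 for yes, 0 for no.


Strings: "oapd", "adpo"
Sorted first:  adop
Sorted second: adop
Sorted forms match => anagrams

1


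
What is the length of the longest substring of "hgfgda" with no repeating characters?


Input: "hgfgda"
Sliding window (track last position of each char):
  Position 0 ('h'): window [0,0] length 1 -- new best
  Position 1 ('g'): window [0,1] length 2 -- new best
  Position 2 ('f'): window [0,2] length 3 -- new best
  Position 3 ('g'): repeat (last at 1), move window start to 2
  Position 3 ('g'): window [2,3] length 2
  Position 4 ('d'): window [2,4] length 3
  Position 5 ('a'): window [2,5] length 4 -- new best
Longest substring with no repeats: "fgda" with length 4

4


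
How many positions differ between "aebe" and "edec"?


Comparing "aebe" and "edec" position by position:
  Position 0: 'a' vs 'e' => DIFFER
  Position 1: 'e' vs 'd' => DIFFER
  Position 2: 'b' vs 'e' => DIFFER
  Position 3: 'e' vs 'c' => DIFFER
Positions that differ: 4

4


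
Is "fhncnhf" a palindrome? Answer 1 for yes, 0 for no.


Input: fhncnhf
Reversed: fhncnhf
  Compare pos 0 ('f') with pos 6 ('f'): match
  Compare pos 1 ('h') with pos 5 ('h'): match
  Compare pos 2 ('n') with pos 4 ('n'): match
Result: palindrome

1


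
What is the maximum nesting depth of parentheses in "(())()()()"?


Input: "(())()()()"
Tracking depth:
  Position 0 '(': depth becomes 1
  Position 1 '(': depth becomes 2
  Position 2 ')': depth becomes 1
  Position 3 ')': depth becomes 0
  Position 4 '(': depth becomes 1
  Position 5 ')': depth becomes 0
  Position 6 '(': depth becomes 1
  Position 7 ')': depth becomes 0
  Position 8 '(': depth becomes 1
  Position 9 ')': depth becomes 0
Maximum depth reached: 2

2


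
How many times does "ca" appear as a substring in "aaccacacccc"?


Searching for "ca" in "aaccacacccc"
Scanning each position:
  Position 0: "aa" => no
  Position 1: "ac" => no
  Position 2: "cc" => no
  Position 3: "ca" => MATCH
  Position 4: "ac" => no
  Position 5: "ca" => MATCH
  Position 6: "ac" => no
  Position 7: "cc" => no
  Position 8: "cc" => no
  Position 9: "cc" => no
Total occurrences: 2

2


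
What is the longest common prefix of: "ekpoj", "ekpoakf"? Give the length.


Words: ekpoj, ekpoakf
  Position 0: all 'e' => match
  Position 1: all 'k' => match
  Position 2: all 'p' => match
  Position 3: all 'o' => match
  Position 4: ('j', 'a') => mismatch, stop
LCP = "ekpo" (length 4)

4


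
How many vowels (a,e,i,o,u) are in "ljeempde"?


Input: ljeempde
Checking each character:
  'l' at position 0: consonant
  'j' at position 1: consonant
  'e' at position 2: vowel (running total: 1)
  'e' at position 3: vowel (running total: 2)
  'm' at position 4: consonant
  'p' at position 5: consonant
  'd' at position 6: consonant
  'e' at position 7: vowel (running total: 3)
Total vowels: 3

3


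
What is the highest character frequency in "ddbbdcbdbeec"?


Input: ddbbdcbdbeec
Character counts:
  'b': 4
  'c': 2
  'd': 4
  'e': 2
Maximum frequency: 4

4


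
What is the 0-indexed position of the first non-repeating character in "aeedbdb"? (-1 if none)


Input: aeedbdb
Character frequencies:
  'a': 1
  'b': 2
  'd': 2
  'e': 2
Scanning left to right for freq == 1:
  Position 0 ('a'): unique! => answer = 0

0


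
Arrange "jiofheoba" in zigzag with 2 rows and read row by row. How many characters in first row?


Zigzag "jiofheoba" into 2 rows:
Placing characters:
  'j' => row 0
  'i' => row 1
  'o' => row 0
  'f' => row 1
  'h' => row 0
  'e' => row 1
  'o' => row 0
  'b' => row 1
  'a' => row 0
Rows:
  Row 0: "johoa"
  Row 1: "ifeb"
First row length: 5

5


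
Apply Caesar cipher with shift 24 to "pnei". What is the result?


Caesar cipher: shift "pnei" by 24
  'p' (pos 15) + 24 = pos 13 = 'n'
  'n' (pos 13) + 24 = pos 11 = 'l'
  'e' (pos 4) + 24 = pos 2 = 'c'
  'i' (pos 8) + 24 = pos 6 = 'g'
Result: nlcg

nlcg


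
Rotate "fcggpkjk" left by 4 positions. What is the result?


Input: "fcggpkjk", rotate left by 4
First 4 characters: "fcgg"
Remaining characters: "pkjk"
Concatenate remaining + first: "pkjk" + "fcgg" = "pkjkfcgg"

pkjkfcgg


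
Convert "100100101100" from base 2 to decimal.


Input: "100100101100" in base 2
Positional expansion:
  Digit '1' (value 1) x 2^11 = 2048
  Digit '0' (value 0) x 2^10 = 0
  Digit '0' (value 0) x 2^9 = 0
  Digit '1' (value 1) x 2^8 = 256
  Digit '0' (value 0) x 2^7 = 0
  Digit '0' (value 0) x 2^6 = 0
  Digit '1' (value 1) x 2^5 = 32
  Digit '0' (value 0) x 2^4 = 0
  Digit '1' (value 1) x 2^3 = 8
  Digit '1' (value 1) x 2^2 = 4
  Digit '0' (value 0) x 2^1 = 0
  Digit '0' (value 0) x 2^0 = 0
Sum = 2348

2348


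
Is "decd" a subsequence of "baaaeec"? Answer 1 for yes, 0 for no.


Check if "decd" is a subsequence of "baaaeec"
Greedy scan:
  Position 0 ('b'): no match needed
  Position 1 ('a'): no match needed
  Position 2 ('a'): no match needed
  Position 3 ('a'): no match needed
  Position 4 ('e'): no match needed
  Position 5 ('e'): no match needed
  Position 6 ('c'): no match needed
Only matched 0/4 characters => not a subsequence

0


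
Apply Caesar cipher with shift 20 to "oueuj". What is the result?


Caesar cipher: shift "oueuj" by 20
  'o' (pos 14) + 20 = pos 8 = 'i'
  'u' (pos 20) + 20 = pos 14 = 'o'
  'e' (pos 4) + 20 = pos 24 = 'y'
  'u' (pos 20) + 20 = pos 14 = 'o'
  'j' (pos 9) + 20 = pos 3 = 'd'
Result: ioyod

ioyod


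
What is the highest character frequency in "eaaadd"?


Input: eaaadd
Character counts:
  'a': 3
  'd': 2
  'e': 1
Maximum frequency: 3

3


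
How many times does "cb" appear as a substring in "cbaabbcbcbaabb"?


Searching for "cb" in "cbaabbcbcbaabb"
Scanning each position:
  Position 0: "cb" => MATCH
  Position 1: "ba" => no
  Position 2: "aa" => no
  Position 3: "ab" => no
  Position 4: "bb" => no
  Position 5: "bc" => no
  Position 6: "cb" => MATCH
  Position 7: "bc" => no
  Position 8: "cb" => MATCH
  Position 9: "ba" => no
  Position 10: "aa" => no
  Position 11: "ab" => no
  Position 12: "bb" => no
Total occurrences: 3

3


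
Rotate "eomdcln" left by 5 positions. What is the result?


Input: "eomdcln", rotate left by 5
First 5 characters: "eomdc"
Remaining characters: "ln"
Concatenate remaining + first: "ln" + "eomdc" = "lneomdc"

lneomdc


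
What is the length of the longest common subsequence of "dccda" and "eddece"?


LCS of "dccda" and "eddece"
DP table:
           e    d    d    e    c    e
      0    0    0    0    0    0    0
  d   0    0    1    1    1    1    1
  c   0    0    1    1    1    2    2
  c   0    0    1    1    1    2    2
  d   0    0    1    2    2    2    2
  a   0    0    1    2    2    2    2
LCS length = dp[5][6] = 2

2


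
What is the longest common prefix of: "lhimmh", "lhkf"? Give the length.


Words: lhimmh, lhkf
  Position 0: all 'l' => match
  Position 1: all 'h' => match
  Position 2: ('i', 'k') => mismatch, stop
LCP = "lh" (length 2)

2


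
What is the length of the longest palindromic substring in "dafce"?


Input: "dafce"
Checking substrings for palindromes:
  No multi-char palindromic substrings found
Longest palindromic substring: "d" with length 1

1


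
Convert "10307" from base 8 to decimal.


Input: "10307" in base 8
Positional expansion:
  Digit '1' (value 1) x 8^4 = 4096
  Digit '0' (value 0) x 8^3 = 0
  Digit '3' (value 3) x 8^2 = 192
  Digit '0' (value 0) x 8^1 = 0
  Digit '7' (value 7) x 8^0 = 7
Sum = 4295

4295


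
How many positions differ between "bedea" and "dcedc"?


Comparing "bedea" and "dcedc" position by position:
  Position 0: 'b' vs 'd' => DIFFER
  Position 1: 'e' vs 'c' => DIFFER
  Position 2: 'd' vs 'e' => DIFFER
  Position 3: 'e' vs 'd' => DIFFER
  Position 4: 'a' vs 'c' => DIFFER
Positions that differ: 5

5


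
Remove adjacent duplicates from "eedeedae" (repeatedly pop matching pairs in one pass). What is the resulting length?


Input: eedeedae
Stack-based adjacent duplicate removal:
  Read 'e': push. Stack: e
  Read 'e': matches stack top 'e' => pop. Stack: (empty)
  Read 'd': push. Stack: d
  Read 'e': push. Stack: de
  Read 'e': matches stack top 'e' => pop. Stack: d
  Read 'd': matches stack top 'd' => pop. Stack: (empty)
  Read 'a': push. Stack: a
  Read 'e': push. Stack: ae
Final stack: "ae" (length 2)

2


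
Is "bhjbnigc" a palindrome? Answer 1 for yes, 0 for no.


Input: bhjbnigc
Reversed: cginbjhb
  Compare pos 0 ('b') with pos 7 ('c'): MISMATCH
  Compare pos 1 ('h') with pos 6 ('g'): MISMATCH
  Compare pos 2 ('j') with pos 5 ('i'): MISMATCH
  Compare pos 3 ('b') with pos 4 ('n'): MISMATCH
Result: not a palindrome

0


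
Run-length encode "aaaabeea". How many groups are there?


Input: aaaabeea
Scanning for consecutive runs:
  Group 1: 'a' x 4 (positions 0-3)
  Group 2: 'b' x 1 (positions 4-4)
  Group 3: 'e' x 2 (positions 5-6)
  Group 4: 'a' x 1 (positions 7-7)
Total groups: 4

4


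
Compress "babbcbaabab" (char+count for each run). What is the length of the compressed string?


Input: babbcbaabab
Runs:
  'b' x 1 => "b1"
  'a' x 1 => "a1"
  'b' x 2 => "b2"
  'c' x 1 => "c1"
  'b' x 1 => "b1"
  'a' x 2 => "a2"
  'b' x 1 => "b1"
  'a' x 1 => "a1"
  'b' x 1 => "b1"
Compressed: "b1a1b2c1b1a2b1a1b1"
Compressed length: 18

18


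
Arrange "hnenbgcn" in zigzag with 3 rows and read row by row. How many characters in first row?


Zigzag "hnenbgcn" into 3 rows:
Placing characters:
  'h' => row 0
  'n' => row 1
  'e' => row 2
  'n' => row 1
  'b' => row 0
  'g' => row 1
  'c' => row 2
  'n' => row 1
Rows:
  Row 0: "hb"
  Row 1: "nngn"
  Row 2: "ec"
First row length: 2

2


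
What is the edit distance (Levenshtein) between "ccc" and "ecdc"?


Computing edit distance: "ccc" -> "ecdc"
DP table:
           e    c    d    c
      0    1    2    3    4
  c   1    1    1    2    3
  c   2    2    1    2    2
  c   3    3    2    2    2
Edit distance = dp[3][4] = 2

2


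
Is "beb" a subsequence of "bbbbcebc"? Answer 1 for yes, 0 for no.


Check if "beb" is a subsequence of "bbbbcebc"
Greedy scan:
  Position 0 ('b'): matches sub[0] = 'b'
  Position 1 ('b'): no match needed
  Position 2 ('b'): no match needed
  Position 3 ('b'): no match needed
  Position 4 ('c'): no match needed
  Position 5 ('e'): matches sub[1] = 'e'
  Position 6 ('b'): matches sub[2] = 'b'
  Position 7 ('c'): no match needed
All 3 characters matched => is a subsequence

1


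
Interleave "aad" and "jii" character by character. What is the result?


Interleaving "aad" and "jii":
  Position 0: 'a' from first, 'j' from second => "aj"
  Position 1: 'a' from first, 'i' from second => "ai"
  Position 2: 'd' from first, 'i' from second => "di"
Result: ajaidi

ajaidi


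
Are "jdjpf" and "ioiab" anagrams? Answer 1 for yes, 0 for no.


Strings: "jdjpf", "ioiab"
Sorted first:  dfjjp
Sorted second: abiio
Differ at position 0: 'd' vs 'a' => not anagrams

0


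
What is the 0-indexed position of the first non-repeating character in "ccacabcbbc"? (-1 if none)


Input: ccacabcbbc
Character frequencies:
  'a': 2
  'b': 3
  'c': 5
Scanning left to right for freq == 1:
  Position 0 ('c'): freq=5, skip
  Position 1 ('c'): freq=5, skip
  Position 2 ('a'): freq=2, skip
  Position 3 ('c'): freq=5, skip
  Position 4 ('a'): freq=2, skip
  Position 5 ('b'): freq=3, skip
  Position 6 ('c'): freq=5, skip
  Position 7 ('b'): freq=3, skip
  Position 8 ('b'): freq=3, skip
  Position 9 ('c'): freq=5, skip
  No unique character found => answer = -1

-1


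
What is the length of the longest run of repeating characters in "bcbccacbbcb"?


Input: "bcbccacbbcb"
Scanning for longest run:
  Position 1 ('c'): new char, reset run to 1
  Position 2 ('b'): new char, reset run to 1
  Position 3 ('c'): new char, reset run to 1
  Position 4 ('c'): continues run of 'c', length=2
  Position 5 ('a'): new char, reset run to 1
  Position 6 ('c'): new char, reset run to 1
  Position 7 ('b'): new char, reset run to 1
  Position 8 ('b'): continues run of 'b', length=2
  Position 9 ('c'): new char, reset run to 1
  Position 10 ('b'): new char, reset run to 1
Longest run: 'c' with length 2

2


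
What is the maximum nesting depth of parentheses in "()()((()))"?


Input: "()()((()))"
Tracking depth:
  Position 0 '(': depth becomes 1
  Position 1 ')': depth becomes 0
  Position 2 '(': depth becomes 1
  Position 3 ')': depth becomes 0
  Position 4 '(': depth becomes 1
  Position 5 '(': depth becomes 2
  Position 6 '(': depth becomes 3
  Position 7 ')': depth becomes 2
  Position 8 ')': depth becomes 1
  Position 9 ')': depth becomes 0
Maximum depth reached: 3

3


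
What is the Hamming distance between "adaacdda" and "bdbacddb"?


Comparing "adaacdda" and "bdbacddb" position by position:
  Position 0: 'a' vs 'b' => differ
  Position 1: 'd' vs 'd' => same
  Position 2: 'a' vs 'b' => differ
  Position 3: 'a' vs 'a' => same
  Position 4: 'c' vs 'c' => same
  Position 5: 'd' vs 'd' => same
  Position 6: 'd' vs 'd' => same
  Position 7: 'a' vs 'b' => differ
Total differences (Hamming distance): 3

3


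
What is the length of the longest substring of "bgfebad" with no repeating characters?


Input: "bgfebad"
Sliding window (track last position of each char):
  Position 0 ('b'): window [0,0] length 1 -- new best
  Position 1 ('g'): window [0,1] length 2 -- new best
  Position 2 ('f'): window [0,2] length 3 -- new best
  Position 3 ('e'): window [0,3] length 4 -- new best
  Position 4 ('b'): repeat (last at 0), move window start to 1
  Position 4 ('b'): window [1,4] length 4
  Position 5 ('a'): window [1,5] length 5 -- new best
  Position 6 ('d'): window [1,6] length 6 -- new best
Longest substring with no repeats: "gfebad" with length 6

6


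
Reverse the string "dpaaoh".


Input: dpaaoh
Reading characters right to left:
  Position 5: 'h'
  Position 4: 'o'
  Position 3: 'a'
  Position 2: 'a'
  Position 1: 'p'
  Position 0: 'd'
Reversed: hoaapd

hoaapd


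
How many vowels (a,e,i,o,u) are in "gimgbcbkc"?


Input: gimgbcbkc
Checking each character:
  'g' at position 0: consonant
  'i' at position 1: vowel (running total: 1)
  'm' at position 2: consonant
  'g' at position 3: consonant
  'b' at position 4: consonant
  'c' at position 5: consonant
  'b' at position 6: consonant
  'k' at position 7: consonant
  'c' at position 8: consonant
Total vowels: 1

1


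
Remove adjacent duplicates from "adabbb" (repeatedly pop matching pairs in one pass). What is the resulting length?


Input: adabbb
Stack-based adjacent duplicate removal:
  Read 'a': push. Stack: a
  Read 'd': push. Stack: ad
  Read 'a': push. Stack: ada
  Read 'b': push. Stack: adab
  Read 'b': matches stack top 'b' => pop. Stack: ada
  Read 'b': push. Stack: adab
Final stack: "adab" (length 4)

4


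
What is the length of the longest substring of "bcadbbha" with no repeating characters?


Input: "bcadbbha"
Sliding window (track last position of each char):
  Position 0 ('b'): window [0,0] length 1 -- new best
  Position 1 ('c'): window [0,1] length 2 -- new best
  Position 2 ('a'): window [0,2] length 3 -- new best
  Position 3 ('d'): window [0,3] length 4 -- new best
  Position 4 ('b'): repeat (last at 0), move window start to 1
  Position 4 ('b'): window [1,4] length 4
  Position 5 ('b'): repeat (last at 4), move window start to 5
  Position 5 ('b'): window [5,5] length 1
  Position 6 ('h'): window [5,6] length 2
  Position 7 ('a'): window [5,7] length 3
Longest substring with no repeats: "bcad" with length 4

4


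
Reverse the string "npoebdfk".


Input: npoebdfk
Reading characters right to left:
  Position 7: 'k'
  Position 6: 'f'
  Position 5: 'd'
  Position 4: 'b'
  Position 3: 'e'
  Position 2: 'o'
  Position 1: 'p'
  Position 0: 'n'
Reversed: kfdbeopn

kfdbeopn


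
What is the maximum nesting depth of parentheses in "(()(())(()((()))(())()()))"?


Input: "(()(())(()((()))(())()()))"
Tracking depth:
  Position 0 '(': depth becomes 1
  Position 1 '(': depth becomes 2
  Position 2 ')': depth becomes 1
  Position 3 '(': depth becomes 2
  Position 4 '(': depth becomes 3
  Position 5 ')': depth becomes 2
  Position 6 ')': depth becomes 1
  Position 7 '(': depth becomes 2
  Position 8 '(': depth becomes 3
  Position 9 ')': depth becomes 2
  Position 10 '(': depth becomes 3
  Position 11 '(': depth becomes 4
  Position 12 '(': depth becomes 5
  Position 13 ')': depth becomes 4
  Position 14 ')': depth becomes 3
  Position 15 ')': depth becomes 2
  Position 16 '(': depth becomes 3
  Position 17 '(': depth becomes 4
  Position 18 ')': depth becomes 3
  Position 19 ')': depth becomes 2
  Position 20 '(': depth becomes 3
  Position 21 ')': depth becomes 2
  Position 22 '(': depth becomes 3
  Position 23 ')': depth becomes 2
  Position 24 ')': depth becomes 1
  Position 25 ')': depth becomes 0
Maximum depth reached: 5

5


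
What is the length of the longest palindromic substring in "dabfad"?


Input: "dabfad"
Checking substrings for palindromes:
  No multi-char palindromic substrings found
Longest palindromic substring: "d" with length 1

1


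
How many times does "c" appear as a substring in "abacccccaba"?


Searching for "c" in "abacccccaba"
Scanning each position:
  Position 0: "a" => no
  Position 1: "b" => no
  Position 2: "a" => no
  Position 3: "c" => MATCH
  Position 4: "c" => MATCH
  Position 5: "c" => MATCH
  Position 6: "c" => MATCH
  Position 7: "c" => MATCH
  Position 8: "a" => no
  Position 9: "b" => no
  Position 10: "a" => no
Total occurrences: 5

5


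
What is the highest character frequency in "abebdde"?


Input: abebdde
Character counts:
  'a': 1
  'b': 2
  'd': 2
  'e': 2
Maximum frequency: 2

2


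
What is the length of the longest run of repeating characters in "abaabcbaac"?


Input: "abaabcbaac"
Scanning for longest run:
  Position 1 ('b'): new char, reset run to 1
  Position 2 ('a'): new char, reset run to 1
  Position 3 ('a'): continues run of 'a', length=2
  Position 4 ('b'): new char, reset run to 1
  Position 5 ('c'): new char, reset run to 1
  Position 6 ('b'): new char, reset run to 1
  Position 7 ('a'): new char, reset run to 1
  Position 8 ('a'): continues run of 'a', length=2
  Position 9 ('c'): new char, reset run to 1
Longest run: 'a' with length 2

2


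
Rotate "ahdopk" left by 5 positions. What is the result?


Input: "ahdopk", rotate left by 5
First 5 characters: "ahdop"
Remaining characters: "k"
Concatenate remaining + first: "k" + "ahdop" = "kahdop"

kahdop


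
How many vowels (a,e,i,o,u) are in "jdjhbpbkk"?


Input: jdjhbpbkk
Checking each character:
  'j' at position 0: consonant
  'd' at position 1: consonant
  'j' at position 2: consonant
  'h' at position 3: consonant
  'b' at position 4: consonant
  'p' at position 5: consonant
  'b' at position 6: consonant
  'k' at position 7: consonant
  'k' at position 8: consonant
Total vowels: 0

0


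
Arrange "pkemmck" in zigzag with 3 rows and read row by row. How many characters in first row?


Zigzag "pkemmck" into 3 rows:
Placing characters:
  'p' => row 0
  'k' => row 1
  'e' => row 2
  'm' => row 1
  'm' => row 0
  'c' => row 1
  'k' => row 2
Rows:
  Row 0: "pm"
  Row 1: "kmc"
  Row 2: "ek"
First row length: 2

2


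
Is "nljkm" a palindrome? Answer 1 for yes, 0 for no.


Input: nljkm
Reversed: mkjln
  Compare pos 0 ('n') with pos 4 ('m'): MISMATCH
  Compare pos 1 ('l') with pos 3 ('k'): MISMATCH
Result: not a palindrome

0


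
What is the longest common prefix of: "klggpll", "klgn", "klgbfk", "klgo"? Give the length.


Words: klggpll, klgn, klgbfk, klgo
  Position 0: all 'k' => match
  Position 1: all 'l' => match
  Position 2: all 'g' => match
  Position 3: ('g', 'n', 'b', 'o') => mismatch, stop
LCP = "klg" (length 3)

3


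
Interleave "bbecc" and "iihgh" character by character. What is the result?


Interleaving "bbecc" and "iihgh":
  Position 0: 'b' from first, 'i' from second => "bi"
  Position 1: 'b' from first, 'i' from second => "bi"
  Position 2: 'e' from first, 'h' from second => "eh"
  Position 3: 'c' from first, 'g' from second => "cg"
  Position 4: 'c' from first, 'h' from second => "ch"
Result: bibiehcgch

bibiehcgch


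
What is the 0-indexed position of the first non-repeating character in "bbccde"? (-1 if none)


Input: bbccde
Character frequencies:
  'b': 2
  'c': 2
  'd': 1
  'e': 1
Scanning left to right for freq == 1:
  Position 0 ('b'): freq=2, skip
  Position 1 ('b'): freq=2, skip
  Position 2 ('c'): freq=2, skip
  Position 3 ('c'): freq=2, skip
  Position 4 ('d'): unique! => answer = 4

4


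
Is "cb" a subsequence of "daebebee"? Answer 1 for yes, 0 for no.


Check if "cb" is a subsequence of "daebebee"
Greedy scan:
  Position 0 ('d'): no match needed
  Position 1 ('a'): no match needed
  Position 2 ('e'): no match needed
  Position 3 ('b'): no match needed
  Position 4 ('e'): no match needed
  Position 5 ('b'): no match needed
  Position 6 ('e'): no match needed
  Position 7 ('e'): no match needed
Only matched 0/2 characters => not a subsequence

0


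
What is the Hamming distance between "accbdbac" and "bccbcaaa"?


Comparing "accbdbac" and "bccbcaaa" position by position:
  Position 0: 'a' vs 'b' => differ
  Position 1: 'c' vs 'c' => same
  Position 2: 'c' vs 'c' => same
  Position 3: 'b' vs 'b' => same
  Position 4: 'd' vs 'c' => differ
  Position 5: 'b' vs 'a' => differ
  Position 6: 'a' vs 'a' => same
  Position 7: 'c' vs 'a' => differ
Total differences (Hamming distance): 4

4


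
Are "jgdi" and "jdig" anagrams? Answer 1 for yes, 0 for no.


Strings: "jgdi", "jdig"
Sorted first:  dgij
Sorted second: dgij
Sorted forms match => anagrams

1


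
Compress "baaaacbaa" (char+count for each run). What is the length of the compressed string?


Input: baaaacbaa
Runs:
  'b' x 1 => "b1"
  'a' x 4 => "a4"
  'c' x 1 => "c1"
  'b' x 1 => "b1"
  'a' x 2 => "a2"
Compressed: "b1a4c1b1a2"
Compressed length: 10

10


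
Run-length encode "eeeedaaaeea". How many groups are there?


Input: eeeedaaaeea
Scanning for consecutive runs:
  Group 1: 'e' x 4 (positions 0-3)
  Group 2: 'd' x 1 (positions 4-4)
  Group 3: 'a' x 3 (positions 5-7)
  Group 4: 'e' x 2 (positions 8-9)
  Group 5: 'a' x 1 (positions 10-10)
Total groups: 5

5


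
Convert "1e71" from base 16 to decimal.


Input: "1e71" in base 16
Positional expansion:
  Digit '1' (value 1) x 16^3 = 4096
  Digit 'e' (value 14) x 16^2 = 3584
  Digit '7' (value 7) x 16^1 = 112
  Digit '1' (value 1) x 16^0 = 1
Sum = 7793

7793


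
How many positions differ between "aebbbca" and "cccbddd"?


Comparing "aebbbca" and "cccbddd" position by position:
  Position 0: 'a' vs 'c' => DIFFER
  Position 1: 'e' vs 'c' => DIFFER
  Position 2: 'b' vs 'c' => DIFFER
  Position 3: 'b' vs 'b' => same
  Position 4: 'b' vs 'd' => DIFFER
  Position 5: 'c' vs 'd' => DIFFER
  Position 6: 'a' vs 'd' => DIFFER
Positions that differ: 6

6


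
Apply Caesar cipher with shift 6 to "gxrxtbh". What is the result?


Caesar cipher: shift "gxrxtbh" by 6
  'g' (pos 6) + 6 = pos 12 = 'm'
  'x' (pos 23) + 6 = pos 3 = 'd'
  'r' (pos 17) + 6 = pos 23 = 'x'
  'x' (pos 23) + 6 = pos 3 = 'd'
  't' (pos 19) + 6 = pos 25 = 'z'
  'b' (pos 1) + 6 = pos 7 = 'h'
  'h' (pos 7) + 6 = pos 13 = 'n'
Result: mdxdzhn

mdxdzhn


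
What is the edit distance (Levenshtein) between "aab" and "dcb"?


Computing edit distance: "aab" -> "dcb"
DP table:
           d    c    b
      0    1    2    3
  a   1    1    2    3
  a   2    2    2    3
  b   3    3    3    2
Edit distance = dp[3][3] = 2

2


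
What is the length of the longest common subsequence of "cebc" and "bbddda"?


LCS of "cebc" and "bbddda"
DP table:
           b    b    d    d    d    a
      0    0    0    0    0    0    0
  c   0    0    0    0    0    0    0
  e   0    0    0    0    0    0    0
  b   0    1    1    1    1    1    1
  c   0    1    1    1    1    1    1
LCS length = dp[4][6] = 1

1


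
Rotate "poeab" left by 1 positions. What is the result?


Input: "poeab", rotate left by 1
First 1 characters: "p"
Remaining characters: "oeab"
Concatenate remaining + first: "oeab" + "p" = "oeabp"

oeabp


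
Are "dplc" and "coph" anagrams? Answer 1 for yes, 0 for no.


Strings: "dplc", "coph"
Sorted first:  cdlp
Sorted second: chop
Differ at position 1: 'd' vs 'h' => not anagrams

0


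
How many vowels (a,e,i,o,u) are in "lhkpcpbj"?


Input: lhkpcpbj
Checking each character:
  'l' at position 0: consonant
  'h' at position 1: consonant
  'k' at position 2: consonant
  'p' at position 3: consonant
  'c' at position 4: consonant
  'p' at position 5: consonant
  'b' at position 6: consonant
  'j' at position 7: consonant
Total vowels: 0

0
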